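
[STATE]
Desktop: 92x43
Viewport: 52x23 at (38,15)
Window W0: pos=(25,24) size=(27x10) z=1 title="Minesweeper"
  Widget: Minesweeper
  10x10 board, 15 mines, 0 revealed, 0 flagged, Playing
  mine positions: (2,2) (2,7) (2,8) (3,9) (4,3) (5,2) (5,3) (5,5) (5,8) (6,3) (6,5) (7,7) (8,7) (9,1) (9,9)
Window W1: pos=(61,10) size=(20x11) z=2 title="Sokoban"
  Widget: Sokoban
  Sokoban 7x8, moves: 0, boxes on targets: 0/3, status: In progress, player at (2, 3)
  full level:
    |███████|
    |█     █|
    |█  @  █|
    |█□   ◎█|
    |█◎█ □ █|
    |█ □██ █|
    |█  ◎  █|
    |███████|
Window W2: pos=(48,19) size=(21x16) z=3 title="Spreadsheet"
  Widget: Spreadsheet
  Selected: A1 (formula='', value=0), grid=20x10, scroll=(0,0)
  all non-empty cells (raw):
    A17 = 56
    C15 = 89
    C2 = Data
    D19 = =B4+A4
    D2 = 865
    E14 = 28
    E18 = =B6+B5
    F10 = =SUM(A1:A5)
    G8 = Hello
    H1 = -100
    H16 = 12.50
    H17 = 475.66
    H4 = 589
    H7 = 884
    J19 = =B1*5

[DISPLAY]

                       ┃█  @  █           ┃         
                       ┃█□   ◎█           ┃         
                       ┃█◎█ □ █           ┃         
                       ┃█ □██ █           ┃         
          ┏━━━━━━━━━━━━━━━━━━━┓           ┃         
          ┃ Spreadsheet       ┃━━━━━━━━━━━┛         
          ┠───────────────────┨                     
          ┃A1:                ┃                     
          ┃       A       B   ┃                     
━━━━━━━━━━┃-------------------┃                     
          ┃  1      [0]       ┃                     
──────────┃  2        0       ┃                     
          ┃  3        0       ┃                     
          ┃  4        0       ┃                     
          ┃  5        0       ┃                     
          ┃  6        0       ┃                     
          ┃  7        0       ┃                     
          ┃  8        0       ┃                     
━━━━━━━━━━┃  9        0       ┃                     
          ┗━━━━━━━━━━━━━━━━━━━┛                     
                                                    
                                                    
                                                    


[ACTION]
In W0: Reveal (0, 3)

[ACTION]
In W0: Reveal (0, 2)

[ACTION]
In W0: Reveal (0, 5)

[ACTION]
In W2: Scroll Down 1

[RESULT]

                       ┃█  @  █           ┃         
                       ┃█□   ◎█           ┃         
                       ┃█◎█ □ █           ┃         
                       ┃█ □██ █           ┃         
          ┏━━━━━━━━━━━━━━━━━━━┓           ┃         
          ┃ Spreadsheet       ┃━━━━━━━━━━━┛         
          ┠───────────────────┨                     
          ┃A1:                ┃                     
          ┃       A       B   ┃                     
━━━━━━━━━━┃-------------------┃                     
          ┃  2        0       ┃                     
──────────┃  3        0       ┃                     
          ┃  4        0       ┃                     
          ┃  5        0       ┃                     
          ┃  6        0       ┃                     
          ┃  7        0       ┃                     
          ┃  8        0       ┃                     
          ┃  9        0       ┃                     
━━━━━━━━━━┃ 10        0       ┃                     
          ┗━━━━━━━━━━━━━━━━━━━┛                     
                                                    
                                                    
                                                    


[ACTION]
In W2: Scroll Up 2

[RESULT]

                       ┃█  @  █           ┃         
                       ┃█□   ◎█           ┃         
                       ┃█◎█ □ █           ┃         
                       ┃█ □██ █           ┃         
          ┏━━━━━━━━━━━━━━━━━━━┓           ┃         
          ┃ Spreadsheet       ┃━━━━━━━━━━━┛         
          ┠───────────────────┨                     
          ┃A1:                ┃                     
          ┃       A       B   ┃                     
━━━━━━━━━━┃-------------------┃                     
          ┃  1      [0]       ┃                     
──────────┃  2        0       ┃                     
          ┃  3        0       ┃                     
          ┃  4        0       ┃                     
          ┃  5        0       ┃                     
          ┃  6        0       ┃                     
          ┃  7        0       ┃                     
          ┃  8        0       ┃                     
━━━━━━━━━━┃  9        0       ┃                     
          ┗━━━━━━━━━━━━━━━━━━━┛                     
                                                    
                                                    
                                                    


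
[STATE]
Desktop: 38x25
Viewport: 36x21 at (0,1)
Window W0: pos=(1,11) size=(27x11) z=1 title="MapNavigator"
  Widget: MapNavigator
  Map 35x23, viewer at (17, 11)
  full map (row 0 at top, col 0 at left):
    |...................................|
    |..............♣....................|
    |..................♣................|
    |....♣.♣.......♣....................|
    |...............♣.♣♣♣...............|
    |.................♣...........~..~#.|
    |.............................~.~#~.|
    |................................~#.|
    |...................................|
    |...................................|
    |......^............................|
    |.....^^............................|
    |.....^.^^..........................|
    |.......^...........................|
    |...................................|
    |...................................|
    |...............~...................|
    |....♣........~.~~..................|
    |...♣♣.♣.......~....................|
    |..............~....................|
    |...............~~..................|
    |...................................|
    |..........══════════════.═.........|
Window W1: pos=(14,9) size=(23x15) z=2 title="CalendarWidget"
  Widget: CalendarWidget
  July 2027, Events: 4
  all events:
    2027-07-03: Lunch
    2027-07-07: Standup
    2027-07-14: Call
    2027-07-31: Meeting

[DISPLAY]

                                    
                                    
                                    
                                    
                                    
                                    
                                    
                                    
              ┏━━━━━━━━━━━━━━━━━━━━━
              ┃ CalendarWidget      
 ┏━━━━━━━━━━━━┠─────────────────────
 ┃ MapNavigato┃      July 2027      
 ┠────────────┃Mo Tu We Th Fr Sa Su 
 ┃............┃          1  2  3*  4
 ┃............┃ 5  6  7*  8  9 10 11
 ┃.^..........┃12 13 14* 15 16 17 18
 ┃^^..........┃19 20 21 22 23 24 25 
 ┃^.^^........┃26 27 28 29 30 31*   
 ┃..^.........┃                     
 ┃............┃                     
 ┗━━━━━━━━━━━━┃                     


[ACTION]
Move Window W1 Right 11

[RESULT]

                                    
                                    
                                    
                                    
                                    
                                    
                                    
                                    
               ┏━━━━━━━━━━━━━━━━━━━━
               ┃ CalendarWidget     
 ┏━━━━━━━━━━━━━┠────────────────────
 ┃ MapNavigator┃      July 2027     
 ┠─────────────┃Mo Tu We Th Fr Sa Su
 ┃.............┃          1  2  3*  
 ┃.............┃ 5  6  7*  8  9 10 1
 ┃.^...........┃12 13 14* 15 16 17 1
 ┃^^..........@┃19 20 21 22 23 24 25
 ┃^.^^.........┃26 27 28 29 30 31*  
 ┃..^..........┃                    
 ┃.............┃                    
 ┗━━━━━━━━━━━━━┃                    


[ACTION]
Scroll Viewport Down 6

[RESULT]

                                    
                                    
                                    
                                    
                                    
               ┏━━━━━━━━━━━━━━━━━━━━
               ┃ CalendarWidget     
 ┏━━━━━━━━━━━━━┠────────────────────
 ┃ MapNavigator┃      July 2027     
 ┠─────────────┃Mo Tu We Th Fr Sa Su
 ┃.............┃          1  2  3*  
 ┃.............┃ 5  6  7*  8  9 10 1
 ┃.^...........┃12 13 14* 15 16 17 1
 ┃^^..........@┃19 20 21 22 23 24 25
 ┃^.^^.........┃26 27 28 29 30 31*  
 ┃..^..........┃                    
 ┃.............┃                    
 ┗━━━━━━━━━━━━━┃                    
               ┃                    
               ┗━━━━━━━━━━━━━━━━━━━━
                                    


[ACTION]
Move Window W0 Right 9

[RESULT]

                                    
                                    
                                    
                                    
                                    
               ┏━━━━━━━━━━━━━━━━━━━━
               ┃ CalendarWidget     
          ┏━━━━┠────────────────────
          ┃ Map┃      July 2027     
          ┠────┃Mo Tu We Th Fr Sa Su
          ┃....┃          1  2  3*  
          ┃....┃ 5  6  7*  8  9 10 1
          ┃.^..┃12 13 14* 15 16 17 1
          ┃^^..┃19 20 21 22 23 24 25
          ┃^.^^┃26 27 28 29 30 31*  
          ┃..^.┃                    
          ┃....┃                    
          ┗━━━━┃                    
               ┃                    
               ┗━━━━━━━━━━━━━━━━━━━━
                                    


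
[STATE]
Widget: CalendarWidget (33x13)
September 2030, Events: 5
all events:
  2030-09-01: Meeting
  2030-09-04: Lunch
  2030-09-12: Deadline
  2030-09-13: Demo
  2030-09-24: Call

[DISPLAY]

          September 2030         
Mo Tu We Th Fr Sa Su             
                   1*            
 2  3  4*  5  6  7  8            
 9 10 11 12* 13* 14 15           
16 17 18 19 20 21 22             
23 24* 25 26 27 28 29            
30                               
                                 
                                 
                                 
                                 
                                 


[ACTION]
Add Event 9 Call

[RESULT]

          September 2030         
Mo Tu We Th Fr Sa Su             
                   1*            
 2  3  4*  5  6  7  8            
 9* 10 11 12* 13* 14 15          
16 17 18 19 20 21 22             
23 24* 25 26 27 28 29            
30                               
                                 
                                 
                                 
                                 
                                 


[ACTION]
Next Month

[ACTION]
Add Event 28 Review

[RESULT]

           October 2030          
Mo Tu We Th Fr Sa Su             
    1  2  3  4  5  6             
 7  8  9 10 11 12 13             
14 15 16 17 18 19 20             
21 22 23 24 25 26 27             
28* 29 30 31                     
                                 
                                 
                                 
                                 
                                 
                                 


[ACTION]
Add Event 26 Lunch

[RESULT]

           October 2030          
Mo Tu We Th Fr Sa Su             
    1  2  3  4  5  6             
 7  8  9 10 11 12 13             
14 15 16 17 18 19 20             
21 22 23 24 25 26* 27            
28* 29 30 31                     
                                 
                                 
                                 
                                 
                                 
                                 


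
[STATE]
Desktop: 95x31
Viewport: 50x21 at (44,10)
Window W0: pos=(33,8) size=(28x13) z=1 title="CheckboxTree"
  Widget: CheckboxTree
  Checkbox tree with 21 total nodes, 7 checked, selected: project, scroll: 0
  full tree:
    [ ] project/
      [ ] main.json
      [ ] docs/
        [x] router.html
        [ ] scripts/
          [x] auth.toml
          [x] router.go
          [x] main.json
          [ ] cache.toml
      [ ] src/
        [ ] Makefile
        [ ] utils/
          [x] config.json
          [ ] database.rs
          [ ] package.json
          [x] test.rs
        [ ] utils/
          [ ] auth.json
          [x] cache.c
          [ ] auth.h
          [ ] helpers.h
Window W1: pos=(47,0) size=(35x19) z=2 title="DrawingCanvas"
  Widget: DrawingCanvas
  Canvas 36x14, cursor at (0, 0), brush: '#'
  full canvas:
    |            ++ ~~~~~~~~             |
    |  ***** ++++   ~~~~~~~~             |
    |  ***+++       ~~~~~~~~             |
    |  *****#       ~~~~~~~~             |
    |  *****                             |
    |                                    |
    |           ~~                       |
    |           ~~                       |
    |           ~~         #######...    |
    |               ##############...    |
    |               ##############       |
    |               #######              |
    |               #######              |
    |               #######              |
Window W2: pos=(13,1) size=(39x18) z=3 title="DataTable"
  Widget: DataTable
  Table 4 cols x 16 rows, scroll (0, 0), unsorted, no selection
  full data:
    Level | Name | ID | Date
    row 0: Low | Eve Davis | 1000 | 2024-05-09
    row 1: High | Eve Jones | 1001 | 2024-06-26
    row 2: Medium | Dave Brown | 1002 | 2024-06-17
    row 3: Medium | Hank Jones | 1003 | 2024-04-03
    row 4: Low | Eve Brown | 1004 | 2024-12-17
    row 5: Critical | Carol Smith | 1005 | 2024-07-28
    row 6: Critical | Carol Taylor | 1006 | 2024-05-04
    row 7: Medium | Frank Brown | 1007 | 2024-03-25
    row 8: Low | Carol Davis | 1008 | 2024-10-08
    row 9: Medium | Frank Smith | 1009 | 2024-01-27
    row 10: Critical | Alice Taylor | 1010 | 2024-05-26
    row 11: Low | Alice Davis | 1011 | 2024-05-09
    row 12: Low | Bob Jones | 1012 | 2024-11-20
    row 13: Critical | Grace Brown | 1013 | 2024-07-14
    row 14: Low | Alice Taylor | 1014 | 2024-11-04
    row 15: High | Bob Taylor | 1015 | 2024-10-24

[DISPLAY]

4-12-17┃       ~~                    ┃            
4-07-28┃       ~~         #######... ┃            
4-05-04┃           ##############... ┃            
4-03-25┃           ##############    ┃            
4-10-08┃           #######           ┃            
4-01-27┃           #######           ┃            
4-05-26┃           #######           ┃            
4-05-09┃                             ┃            
━━━━━━━┛━━━━━━━━━━━━━━━━━━━━━━━━━━━━━┛            
 cache.toml     ┃                                 
━━━━━━━━━━━━━━━━┛                                 
                                                  
                                                  
                                                  
                                                  
                                                  
                                                  
                                                  
                                                  
                                                  
                                                  


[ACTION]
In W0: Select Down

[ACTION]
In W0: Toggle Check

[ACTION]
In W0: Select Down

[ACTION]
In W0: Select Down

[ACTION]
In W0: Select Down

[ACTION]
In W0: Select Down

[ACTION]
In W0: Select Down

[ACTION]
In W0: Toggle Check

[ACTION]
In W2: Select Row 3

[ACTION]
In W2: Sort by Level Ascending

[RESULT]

4-06-26┃       ~~                    ┃            
4-10-24┃       ~~         #######... ┃            
4-05-09┃           ##############... ┃            
4-12-17┃           ##############    ┃            
4-10-08┃           #######           ┃            
4-05-09┃           #######           ┃            
4-11-20┃           #######           ┃            
4-11-04┃                             ┃            
━━━━━━━┛━━━━━━━━━━━━━━━━━━━━━━━━━━━━━┛            
 cache.toml     ┃                                 
━━━━━━━━━━━━━━━━┛                                 
                                                  
                                                  
                                                  
                                                  
                                                  
                                                  
                                                  
                                                  
                                                  
                                                  


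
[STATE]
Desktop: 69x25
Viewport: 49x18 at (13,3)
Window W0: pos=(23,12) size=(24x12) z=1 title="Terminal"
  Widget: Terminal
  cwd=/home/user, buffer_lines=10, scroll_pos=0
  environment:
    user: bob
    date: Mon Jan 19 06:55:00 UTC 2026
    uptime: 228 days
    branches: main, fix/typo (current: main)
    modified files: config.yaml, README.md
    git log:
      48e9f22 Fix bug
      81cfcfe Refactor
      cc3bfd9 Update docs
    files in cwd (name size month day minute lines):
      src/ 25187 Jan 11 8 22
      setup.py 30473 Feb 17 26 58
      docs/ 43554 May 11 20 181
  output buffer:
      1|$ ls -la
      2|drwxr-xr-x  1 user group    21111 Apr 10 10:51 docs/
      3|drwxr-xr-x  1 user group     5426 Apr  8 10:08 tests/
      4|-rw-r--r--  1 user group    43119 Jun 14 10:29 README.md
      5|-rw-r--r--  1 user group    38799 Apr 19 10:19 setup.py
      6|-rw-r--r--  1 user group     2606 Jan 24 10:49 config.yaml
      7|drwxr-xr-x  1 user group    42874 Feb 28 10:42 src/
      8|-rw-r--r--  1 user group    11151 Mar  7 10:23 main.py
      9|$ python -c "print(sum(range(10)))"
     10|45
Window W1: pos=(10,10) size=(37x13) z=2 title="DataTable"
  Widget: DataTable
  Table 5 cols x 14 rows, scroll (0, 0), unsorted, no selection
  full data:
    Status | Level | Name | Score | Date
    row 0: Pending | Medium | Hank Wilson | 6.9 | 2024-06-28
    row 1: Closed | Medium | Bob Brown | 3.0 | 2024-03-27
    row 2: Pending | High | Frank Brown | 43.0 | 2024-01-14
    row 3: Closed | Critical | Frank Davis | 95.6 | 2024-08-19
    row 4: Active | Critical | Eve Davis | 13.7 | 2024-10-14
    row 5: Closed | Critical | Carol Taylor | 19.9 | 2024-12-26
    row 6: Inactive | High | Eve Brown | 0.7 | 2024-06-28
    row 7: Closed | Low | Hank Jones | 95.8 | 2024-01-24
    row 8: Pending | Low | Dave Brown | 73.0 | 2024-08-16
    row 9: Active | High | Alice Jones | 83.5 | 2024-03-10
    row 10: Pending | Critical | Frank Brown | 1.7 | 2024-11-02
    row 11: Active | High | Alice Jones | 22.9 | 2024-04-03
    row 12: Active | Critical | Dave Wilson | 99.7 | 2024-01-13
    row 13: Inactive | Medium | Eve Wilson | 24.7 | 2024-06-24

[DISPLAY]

                                                 
                                                 
                                                 
                                                 
                                                 
                                                 
                                                 
━━━━━━━━━━━━━━━━━━━━━━━━━━━━━━━━━┓               
ataTable                         ┃               
─────────────────────────────────┨               
atus  │Level   │Name        │Scor┃               
──────┼────────┼────────────┼────┃               
nding │Medium  │Hank Wilson │6.9 ┃               
osed  │Medium  │Bob Brown   │3.0 ┃               
nding │High    │Frank Brown │43.0┃               
osed  │Critical│Frank Davis │95.6┃               
tive  │Critical│Eve Davis   │13.7┃               
osed  │Critical│Carol Taylor│19.9┃               


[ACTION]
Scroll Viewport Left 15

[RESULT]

                                                 
                                                 
                                                 
                                                 
                                                 
                                                 
                                                 
          ┏━━━━━━━━━━━━━━━━━━━━━━━━━━━━━━━━━━━┓  
          ┃ DataTable                         ┃  
          ┠───────────────────────────────────┨  
          ┃Status  │Level   │Name        │Scor┃  
          ┃────────┼────────┼────────────┼────┃  
          ┃Pending │Medium  │Hank Wilson │6.9 ┃  
          ┃Closed  │Medium  │Bob Brown   │3.0 ┃  
          ┃Pending │High    │Frank Brown │43.0┃  
          ┃Closed  │Critical│Frank Davis │95.6┃  
          ┃Active  │Critical│Eve Davis   │13.7┃  
          ┃Closed  │Critical│Carol Taylor│19.9┃  


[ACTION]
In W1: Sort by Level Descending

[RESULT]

                                                 
                                                 
                                                 
                                                 
                                                 
                                                 
                                                 
          ┏━━━━━━━━━━━━━━━━━━━━━━━━━━━━━━━━━━━┓  
          ┃ DataTable                         ┃  
          ┠───────────────────────────────────┨  
          ┃Status  │Level  ▼│Name        │Scor┃  
          ┃────────┼────────┼────────────┼────┃  
          ┃Pending │Medium  │Hank Wilson │6.9 ┃  
          ┃Closed  │Medium  │Bob Brown   │3.0 ┃  
          ┃Inactive│Medium  │Eve Wilson  │24.7┃  
          ┃Closed  │Low     │Hank Jones  │95.8┃  
          ┃Pending │Low     │Dave Brown  │73.0┃  
          ┃Pending │High    │Frank Brown │43.0┃  


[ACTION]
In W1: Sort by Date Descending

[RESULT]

                                                 
                                                 
                                                 
                                                 
                                                 
                                                 
                                                 
          ┏━━━━━━━━━━━━━━━━━━━━━━━━━━━━━━━━━━━┓  
          ┃ DataTable                         ┃  
          ┠───────────────────────────────────┨  
          ┃Status  │Level   │Name        │Scor┃  
          ┃────────┼────────┼────────────┼────┃  
          ┃Closed  │Critical│Carol Taylor│19.9┃  
          ┃Pending │Critical│Frank Brown │1.7 ┃  
          ┃Active  │Critical│Eve Davis   │13.7┃  
          ┃Closed  │Critical│Frank Davis │95.6┃  
          ┃Pending │Low     │Dave Brown  │73.0┃  
          ┃Pending │Medium  │Hank Wilson │6.9 ┃  


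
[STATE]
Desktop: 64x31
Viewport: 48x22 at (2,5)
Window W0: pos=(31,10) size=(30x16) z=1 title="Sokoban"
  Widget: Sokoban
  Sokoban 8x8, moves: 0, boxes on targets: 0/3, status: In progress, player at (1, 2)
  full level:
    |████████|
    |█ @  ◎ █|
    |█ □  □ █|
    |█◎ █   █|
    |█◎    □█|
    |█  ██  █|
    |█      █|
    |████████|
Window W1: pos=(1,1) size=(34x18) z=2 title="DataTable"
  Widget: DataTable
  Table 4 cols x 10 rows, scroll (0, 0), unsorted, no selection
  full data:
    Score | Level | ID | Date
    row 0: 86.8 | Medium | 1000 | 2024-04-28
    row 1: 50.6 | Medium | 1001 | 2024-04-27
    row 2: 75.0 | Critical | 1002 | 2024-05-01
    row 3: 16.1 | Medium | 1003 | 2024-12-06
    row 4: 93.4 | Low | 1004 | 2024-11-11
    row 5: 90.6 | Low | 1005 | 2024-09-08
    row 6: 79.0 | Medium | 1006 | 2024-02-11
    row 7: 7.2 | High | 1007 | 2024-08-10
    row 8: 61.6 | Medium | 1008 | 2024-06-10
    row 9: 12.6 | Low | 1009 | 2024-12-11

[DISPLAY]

─────┼────────┼────┼──────────  ┃               
86.8 │Medium  │1000│2024-04-28  ┃               
50.6 │Medium  │1001│2024-04-27  ┃               
75.0 │Critical│1002│2024-05-01  ┃               
16.1 │Medium  │1003│2024-12-06  ┃               
93.4 │Low     │1004│2024-11-11  ┃━━━━━━━━━━━━━━━
90.6 │Low     │1005│2024-09-08  ┃koban          
79.0 │Medium  │1006│2024-02-11  ┃───────────────
7.2  │High    │1007│2024-08-10  ┃█████          
61.6 │Medium  │1008│2024-06-10  ┃  ◎ █          
12.6 │Low     │1009│2024-12-11  ┃  □ █          
                                ┃█   █          
                                ┃   □█          
━━━━━━━━━━━━━━━━━━━━━━━━━━━━━━━━┛██  █          
                             ┃█      █          
                             ┃████████          
                             ┃Moves: 0  0/3     
                             ┃                  
                             ┃                  
                             ┃                  
                             ┗━━━━━━━━━━━━━━━━━━
                                                


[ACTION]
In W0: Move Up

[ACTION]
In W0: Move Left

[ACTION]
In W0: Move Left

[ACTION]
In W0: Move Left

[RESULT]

─────┼────────┼────┼──────────  ┃               
86.8 │Medium  │1000│2024-04-28  ┃               
50.6 │Medium  │1001│2024-04-27  ┃               
75.0 │Critical│1002│2024-05-01  ┃               
16.1 │Medium  │1003│2024-12-06  ┃               
93.4 │Low     │1004│2024-11-11  ┃━━━━━━━━━━━━━━━
90.6 │Low     │1005│2024-09-08  ┃koban          
79.0 │Medium  │1006│2024-02-11  ┃───────────────
7.2  │High    │1007│2024-08-10  ┃█████          
61.6 │Medium  │1008│2024-06-10  ┃  ◎ █          
12.6 │Low     │1009│2024-12-11  ┃  □ █          
                                ┃█   █          
                                ┃   □█          
━━━━━━━━━━━━━━━━━━━━━━━━━━━━━━━━┛██  █          
                             ┃█      █          
                             ┃████████          
                             ┃Moves: 1  0/3     
                             ┃                  
                             ┃                  
                             ┃                  
                             ┗━━━━━━━━━━━━━━━━━━
                                                


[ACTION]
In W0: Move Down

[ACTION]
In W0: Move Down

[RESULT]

─────┼────────┼────┼──────────  ┃               
86.8 │Medium  │1000│2024-04-28  ┃               
50.6 │Medium  │1001│2024-04-27  ┃               
75.0 │Critical│1002│2024-05-01  ┃               
16.1 │Medium  │1003│2024-12-06  ┃               
93.4 │Low     │1004│2024-11-11  ┃━━━━━━━━━━━━━━━
90.6 │Low     │1005│2024-09-08  ┃koban          
79.0 │Medium  │1006│2024-02-11  ┃───────────────
7.2  │High    │1007│2024-08-10  ┃█████          
61.6 │Medium  │1008│2024-06-10  ┃  ◎ █          
12.6 │Low     │1009│2024-12-11  ┃  □ █          
                                ┃█   █          
                                ┃   □█          
━━━━━━━━━━━━━━━━━━━━━━━━━━━━━━━━┛██  █          
                             ┃█      █          
                             ┃████████          
                             ┃Moves: 3  0/3     
                             ┃                  
                             ┃                  
                             ┃                  
                             ┗━━━━━━━━━━━━━━━━━━
                                                


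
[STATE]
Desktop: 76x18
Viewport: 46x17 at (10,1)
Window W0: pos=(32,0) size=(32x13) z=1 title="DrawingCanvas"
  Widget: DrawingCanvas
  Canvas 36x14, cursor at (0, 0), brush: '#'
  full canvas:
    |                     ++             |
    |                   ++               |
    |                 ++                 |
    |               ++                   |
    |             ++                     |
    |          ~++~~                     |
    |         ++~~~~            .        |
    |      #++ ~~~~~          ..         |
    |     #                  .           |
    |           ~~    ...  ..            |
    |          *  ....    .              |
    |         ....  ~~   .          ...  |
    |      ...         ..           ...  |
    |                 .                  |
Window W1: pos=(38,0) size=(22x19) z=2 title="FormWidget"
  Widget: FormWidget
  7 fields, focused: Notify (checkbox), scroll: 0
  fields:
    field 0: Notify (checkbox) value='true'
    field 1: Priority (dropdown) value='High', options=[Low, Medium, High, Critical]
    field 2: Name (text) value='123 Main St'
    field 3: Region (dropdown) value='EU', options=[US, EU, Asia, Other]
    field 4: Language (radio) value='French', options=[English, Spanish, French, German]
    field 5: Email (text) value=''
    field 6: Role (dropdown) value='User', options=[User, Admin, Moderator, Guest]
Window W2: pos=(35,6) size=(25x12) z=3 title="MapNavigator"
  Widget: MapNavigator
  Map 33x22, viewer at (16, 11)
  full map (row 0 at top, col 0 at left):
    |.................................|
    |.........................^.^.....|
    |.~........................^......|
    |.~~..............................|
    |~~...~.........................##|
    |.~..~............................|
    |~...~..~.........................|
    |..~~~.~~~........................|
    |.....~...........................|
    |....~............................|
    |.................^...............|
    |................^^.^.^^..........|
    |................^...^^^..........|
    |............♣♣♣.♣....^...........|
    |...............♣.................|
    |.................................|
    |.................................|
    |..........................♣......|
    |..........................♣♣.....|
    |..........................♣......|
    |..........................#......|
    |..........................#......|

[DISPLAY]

                      ┃ Draw┃ FormWidget      
                      ┠─────┠─────────────────
                      ┃+    ┃> Notify:     [x]
                      ┃     ┃  Priority:   [Hi
                      ┃     ┃  Name:       [12
                      ┃  ┏━━━━━━━━━━━━━━━━━━━━
                      ┃  ┃ MapNavigator       
                      ┃  ┠────────────────────
                      ┃  ┃.~~~................
                      ┃  ┃~...................
                      ┃  ┃....................
                      ┗━━┃............^.......
                         ┃...........@^.^.^^..
                         ┃...........^...^^^..
                         ┃.......♣♣♣.♣....^...
                         ┃..........♣.........
                         ┗━━━━━━━━━━━━━━━━━━━━


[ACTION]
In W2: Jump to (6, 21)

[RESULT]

                      ┃ Draw┃ FormWidget      
                      ┠─────┠─────────────────
                      ┃+    ┃> Notify:     [x]
                      ┃     ┃  Priority:   [Hi
                      ┃     ┃  Name:       [12
                      ┃  ┏━━━━━━━━━━━━━━━━━━━━
                      ┃  ┃ MapNavigator       
                      ┃  ┠────────────────────
                      ┃  ┃     ...............
                      ┃  ┃     ...............
                      ┃  ┃     ...............
                      ┗━━┃     ...............
                         ┃     ......@........
                         ┃                    
                         ┃                    
                         ┃                    
                         ┗━━━━━━━━━━━━━━━━━━━━


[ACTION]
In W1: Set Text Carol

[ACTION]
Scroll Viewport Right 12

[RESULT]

          ┃ Draw┃ FormWidget         ┃   ┃    
          ┠─────┠────────────────────┨───┨    
          ┃+    ┃> Notify:     [x]   ┃   ┃    
          ┃     ┃  Priority:   [Hig▼]┃   ┃    
          ┃     ┃  Name:       [123 ]┃   ┃    
          ┃  ┏━━━━━━━━━━━━━━━━━━━━━━━┓   ┃    
          ┃  ┃ MapNavigator          ┃   ┃    
          ┃  ┠───────────────────────┨   ┃    
          ┃  ┃     ..................┃.  ┃    
          ┃  ┃     ..................┃   ┃    
          ┃  ┃     ..................┃   ┃    
          ┗━━┃     ..................┃━━━┛    
             ┃     ......@...........┃        
             ┃                       ┃        
             ┃                       ┃        
             ┃                       ┃        
             ┗━━━━━━━━━━━━━━━━━━━━━━━┛        


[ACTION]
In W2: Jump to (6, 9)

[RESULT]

          ┃ Draw┃ FormWidget         ┃   ┃    
          ┠─────┠────────────────────┨───┨    
          ┃+    ┃> Notify:     [x]   ┃   ┃    
          ┃     ┃  Priority:   [Hig▼]┃   ┃    
          ┃     ┃  Name:       [123 ]┃   ┃    
          ┃  ┏━━━━━━━━━━━━━━━━━━━━━━━┓   ┃    
          ┃  ┃ MapNavigator          ┃   ┃    
          ┃  ┠───────────────────────┨   ┃    
          ┃  ┃     .~..~.............┃.  ┃    
          ┃  ┃     ~...~..~..........┃   ┃    
          ┃  ┃     ..~~~.~~~.........┃   ┃    
          ┗━━┃     .....~............┃━━━┛    
             ┃     ....~.@...........┃        
             ┃     .................^┃        
             ┃     ................^^┃        
             ┃     ................^.┃        
             ┗━━━━━━━━━━━━━━━━━━━━━━━┛        


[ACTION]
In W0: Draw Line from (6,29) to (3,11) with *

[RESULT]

          ┃ Draw┃ FormWidget         ┃   ┃    
          ┠─────┠────────────────────┨───┨    
          ┃+    ┃> Notify:     [x]   ┃   ┃    
          ┃     ┃  Priority:   [Hig▼]┃   ┃    
          ┃     ┃  Name:       [123 ]┃   ┃    
          ┃  ┏━━━━━━━━━━━━━━━━━━━━━━━┓   ┃    
          ┃  ┃ MapNavigator          ┃   ┃    
          ┃  ┠───────────────────────┨   ┃    
          ┃  ┃     .~..~.............┃***┃    
          ┃  ┃     ~...~..~..........┃   ┃    
          ┃  ┃     ..~~~.~~~.........┃   ┃    
          ┗━━┃     .....~............┃━━━┛    
             ┃     ....~.@...........┃        
             ┃     .................^┃        
             ┃     ................^^┃        
             ┃     ................^.┃        
             ┗━━━━━━━━━━━━━━━━━━━━━━━┛        


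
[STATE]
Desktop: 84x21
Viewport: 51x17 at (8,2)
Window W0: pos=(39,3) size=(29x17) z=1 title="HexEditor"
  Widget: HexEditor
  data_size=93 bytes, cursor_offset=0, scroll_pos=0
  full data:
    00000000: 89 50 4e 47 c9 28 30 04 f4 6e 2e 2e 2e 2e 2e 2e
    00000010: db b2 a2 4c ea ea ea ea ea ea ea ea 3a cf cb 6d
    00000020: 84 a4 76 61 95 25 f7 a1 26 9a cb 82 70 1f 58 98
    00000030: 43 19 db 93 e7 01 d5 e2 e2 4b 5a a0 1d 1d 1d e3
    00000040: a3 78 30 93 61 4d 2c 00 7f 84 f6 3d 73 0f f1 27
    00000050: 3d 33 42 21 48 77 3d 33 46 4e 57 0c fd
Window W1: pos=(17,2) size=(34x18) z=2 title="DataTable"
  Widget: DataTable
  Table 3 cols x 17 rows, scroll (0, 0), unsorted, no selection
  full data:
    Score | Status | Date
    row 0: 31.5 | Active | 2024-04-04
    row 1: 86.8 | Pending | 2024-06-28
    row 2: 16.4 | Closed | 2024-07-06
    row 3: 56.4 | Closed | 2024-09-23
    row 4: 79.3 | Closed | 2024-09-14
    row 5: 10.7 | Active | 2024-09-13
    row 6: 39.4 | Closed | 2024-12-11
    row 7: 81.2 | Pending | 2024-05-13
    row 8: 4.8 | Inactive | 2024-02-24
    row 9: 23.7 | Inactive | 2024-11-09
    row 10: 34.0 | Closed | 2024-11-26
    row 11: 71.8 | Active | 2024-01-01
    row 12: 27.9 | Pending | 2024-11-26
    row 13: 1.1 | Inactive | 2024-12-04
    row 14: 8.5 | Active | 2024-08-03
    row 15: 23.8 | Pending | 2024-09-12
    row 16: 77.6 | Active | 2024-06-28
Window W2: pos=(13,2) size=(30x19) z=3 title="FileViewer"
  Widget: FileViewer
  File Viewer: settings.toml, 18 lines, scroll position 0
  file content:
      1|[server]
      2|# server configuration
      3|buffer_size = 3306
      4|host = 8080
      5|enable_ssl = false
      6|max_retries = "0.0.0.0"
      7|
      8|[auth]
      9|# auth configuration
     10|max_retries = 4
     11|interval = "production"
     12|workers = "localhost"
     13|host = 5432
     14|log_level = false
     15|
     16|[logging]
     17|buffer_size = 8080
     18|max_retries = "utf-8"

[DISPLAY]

     ┏━━━━━━━━━━━━━━━━━━━━━━━━━━━━┓━━━━━━━┓        
     ┃ FileViewer                 ┃       ┃━━━━━━━━
     ┠────────────────────────────┨───────┨        
     ┃[server]                   ▲┃       ┃────────
     ┃# server configuration     █┃       ┃9 50 4e 
     ┃buffer_size = 3306         ░┃       ┃b b2 a2 
     ┃host = 8080                ░┃       ┃4 a4 76 
     ┃enable_ssl = false         ░┃       ┃3 19 db 
     ┃max_retries = "0.0.0.0"    ░┃       ┃3 78 30 
     ┃                           ░┃       ┃d 33 42 
     ┃[auth]                     ░┃       ┃        
     ┃# auth configuration       ░┃       ┃        
     ┃max_retries = 4            ░┃       ┃        
     ┃interval = "production"    ░┃       ┃        
     ┃workers = "localhost"      ░┃       ┃        
     ┃host = 5432                ░┃       ┃        
     ┃log_level = false          ░┃       ┃        


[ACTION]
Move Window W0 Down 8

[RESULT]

     ┏━━━━━━━━━━━━━━━━━━━━━━━━━━━━┓━━━━━━━┓        
     ┃ FileViewer                 ┃       ┃        
     ┠────────────────────────────┨───────┨━━━━━━━━
     ┃[server]                   ▲┃       ┃        
     ┃# server configuration     █┃       ┃────────
     ┃buffer_size = 3306         ░┃       ┃9 50 4e 
     ┃host = 8080                ░┃       ┃b b2 a2 
     ┃enable_ssl = false         ░┃       ┃4 a4 76 
     ┃max_retries = "0.0.0.0"    ░┃       ┃3 19 db 
     ┃                           ░┃       ┃3 78 30 
     ┃[auth]                     ░┃       ┃d 33 42 
     ┃# auth configuration       ░┃       ┃        
     ┃max_retries = 4            ░┃       ┃        
     ┃interval = "production"    ░┃       ┃        
     ┃workers = "localhost"      ░┃       ┃        
     ┃host = 5432                ░┃       ┃        
     ┃log_level = false          ░┃       ┃        


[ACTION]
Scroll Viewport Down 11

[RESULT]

     ┠────────────────────────────┨───────┨━━━━━━━━
     ┃[server]                   ▲┃       ┃        
     ┃# server configuration     █┃       ┃────────
     ┃buffer_size = 3306         ░┃       ┃9 50 4e 
     ┃host = 8080                ░┃       ┃b b2 a2 
     ┃enable_ssl = false         ░┃       ┃4 a4 76 
     ┃max_retries = "0.0.0.0"    ░┃       ┃3 19 db 
     ┃                           ░┃       ┃3 78 30 
     ┃[auth]                     ░┃       ┃d 33 42 
     ┃# auth configuration       ░┃       ┃        
     ┃max_retries = 4            ░┃       ┃        
     ┃interval = "production"    ░┃       ┃        
     ┃workers = "localhost"      ░┃       ┃        
     ┃host = 5432                ░┃       ┃        
     ┃log_level = false          ░┃       ┃        
     ┃                           ▼┃━━━━━━━┛        
     ┗━━━━━━━━━━━━━━━━━━━━━━━━━━━━┛━━━━━━━━━━━━━━━━


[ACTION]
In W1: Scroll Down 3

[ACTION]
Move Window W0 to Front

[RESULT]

     ┠─────────────────────────┏━━━━━━━━━━━━━━━━━━━
     ┃[server]                 ┃ HexEditor         
     ┃# server configuration   ┠───────────────────
     ┃buffer_size = 3306       ┃00000000  89 50 4e 
     ┃host = 8080              ┃00000010  db b2 a2 
     ┃enable_ssl = false       ┃00000020  84 a4 76 
     ┃max_retries = "0.0.0.0"  ┃00000030  43 19 db 
     ┃                         ┃00000040  a3 78 30 
     ┃[auth]                   ┃00000050  3d 33 42 
     ┃# auth configuration     ┃                   
     ┃max_retries = 4          ┃                   
     ┃interval = "production"  ┃                   
     ┃workers = "localhost"    ┃                   
     ┃host = 5432              ┃                   
     ┃log_level = false        ┃                   
     ┃                         ┃                   
     ┗━━━━━━━━━━━━━━━━━━━━━━━━━┗━━━━━━━━━━━━━━━━━━━
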